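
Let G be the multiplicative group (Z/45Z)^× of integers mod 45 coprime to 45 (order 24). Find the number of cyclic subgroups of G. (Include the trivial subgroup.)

Each element a generates a cyclic subgroup ⟨a⟩; distinct elements may generate the same one (a cyclic group of order d has φ(d) generators).
Cyclic subgroups by order — order 1: 1; order 2: 3; order 3: 1; order 4: 2; order 6: 3; order 12: 2.
Total: 12.

12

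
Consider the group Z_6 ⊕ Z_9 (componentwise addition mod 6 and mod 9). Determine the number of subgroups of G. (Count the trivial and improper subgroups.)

20

|G| = 54, so by Lagrange every subgroup order divides 54. Divisors: 1, 2, 3, 6, 9, 18, 27, 54.
Subgroups by order — order 1: 1; order 2: 1; order 3: 4; order 6: 4; order 9: 4; order 18: 4; order 27: 1; order 54: 1.
Total: 1 + 1 + 4 + 4 + 4 + 4 + 1 + 1 = 20.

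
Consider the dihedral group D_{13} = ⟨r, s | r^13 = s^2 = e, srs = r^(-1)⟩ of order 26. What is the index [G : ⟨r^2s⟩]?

13

|⟨r^2s⟩| = 2 and |G| = 26.
By Lagrange, [G : H] = |G|/|H| = 26/2 = 13.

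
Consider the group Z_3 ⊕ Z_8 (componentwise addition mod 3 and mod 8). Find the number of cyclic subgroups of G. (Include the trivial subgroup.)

8

A cyclic subgroup of order d is generated by each of its φ(d) elements of order d, so the cyclic subgroups of order d number (#elements of order d)/φ(d).
Cyclic subgroups by order — order 1: 1; order 2: 1; order 3: 1; order 4: 1; order 6: 1; order 8: 1; order 12: 1; order 24: 1.
Total: 8.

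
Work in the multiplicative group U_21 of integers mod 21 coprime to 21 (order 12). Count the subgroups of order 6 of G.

|G| = 12 and 6 | 12, so subgroups of order 6 are possible by Lagrange.
The subgroups of order 6 are: {1, 4, 10, 13, 16, 19}; {1, 2, 4, 8, 11, 16}; {1, 4, 5, 16, 17, 20}.
So G has 3 subgroups of order 6.

3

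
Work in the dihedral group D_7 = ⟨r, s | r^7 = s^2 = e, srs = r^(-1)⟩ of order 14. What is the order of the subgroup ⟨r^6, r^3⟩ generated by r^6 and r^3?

|⟨r^6⟩| = 7 and |⟨r^3⟩| = 7, so |H| is a multiple of lcm(7, 7) = 7 and divides |G| = 14.
Closing under the operation: H = {e, r, r^2, r^3, r^4, r^5, r^6}, so |H| = 7.

7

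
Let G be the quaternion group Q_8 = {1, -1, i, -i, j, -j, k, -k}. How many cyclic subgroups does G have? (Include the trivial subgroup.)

5

A cyclic subgroup of order d is generated by each of its φ(d) elements of order d, so the cyclic subgroups of order d number (#elements of order d)/φ(d).
Cyclic subgroups by order — order 1: 1; order 2: 1; order 4: 3.
Total: 5.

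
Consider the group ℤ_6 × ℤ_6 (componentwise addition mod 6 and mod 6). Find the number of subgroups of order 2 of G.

3

|G| = 36 and 2 | 36, so subgroups of order 2 are possible by Lagrange.
The subgroups of order 2 are: {(0,0), (0,3)}; {(0,0), (3,0)}; {(0,0), (3,3)}.
So G has 3 subgroups of order 2.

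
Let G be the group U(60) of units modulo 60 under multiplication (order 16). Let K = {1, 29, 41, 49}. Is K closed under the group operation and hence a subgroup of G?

Yes

|K| = 4 divides |G| = 16, consistent with Lagrange.
K contains the identity, every element's inverse is in K, and K is closed under ·: it is a subgroup.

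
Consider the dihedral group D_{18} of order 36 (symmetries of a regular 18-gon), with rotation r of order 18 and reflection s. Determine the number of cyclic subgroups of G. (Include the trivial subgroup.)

24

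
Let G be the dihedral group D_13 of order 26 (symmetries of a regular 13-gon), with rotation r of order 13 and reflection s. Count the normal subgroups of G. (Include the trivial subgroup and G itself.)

G has 16 subgroups. Checking conjugation-invariance by order — order 1: 1/1 normal; order 2: 0/13 normal; order 13: 1/1 normal; order 26: 1/1 normal.
Total normal subgroups: 3.

3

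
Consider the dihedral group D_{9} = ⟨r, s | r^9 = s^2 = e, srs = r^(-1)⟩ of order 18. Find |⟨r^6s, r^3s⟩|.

|⟨r^6s⟩| = 2 and |⟨r^3s⟩| = 2, so |H| is a multiple of lcm(2, 2) = 2 and divides |G| = 18.
Closing under the operation: H = {e, r^3, r^6, s, r^3s, r^6s}, so |H| = 6.

6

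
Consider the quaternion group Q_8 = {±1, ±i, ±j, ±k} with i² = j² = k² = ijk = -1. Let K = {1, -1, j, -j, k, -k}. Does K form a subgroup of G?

|K| = 6 does not divide |G| = 8, so by Lagrange K is not a subgroup.

No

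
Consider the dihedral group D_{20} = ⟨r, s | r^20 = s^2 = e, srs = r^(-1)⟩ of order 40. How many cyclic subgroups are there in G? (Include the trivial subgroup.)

26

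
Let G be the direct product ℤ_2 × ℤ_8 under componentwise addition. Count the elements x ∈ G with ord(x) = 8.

An element (a,b) has order lcm(ord(a), ord(b)); count pairs with lcm equal to 8.
Enumerating gives 8 such elements.

8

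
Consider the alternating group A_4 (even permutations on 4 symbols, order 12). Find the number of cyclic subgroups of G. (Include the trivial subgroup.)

8

Each element a generates a cyclic subgroup ⟨a⟩; distinct elements may generate the same one (a cyclic group of order d has φ(d) generators).
Cyclic subgroups by order — order 1: 1; order 2: 3; order 3: 4.
Total: 8.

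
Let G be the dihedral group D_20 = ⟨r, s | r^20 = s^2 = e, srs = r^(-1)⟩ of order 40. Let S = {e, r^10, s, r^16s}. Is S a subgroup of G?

Closure fails: s · r^10 = r^10s ∉ S. So S is not a subgroup.

No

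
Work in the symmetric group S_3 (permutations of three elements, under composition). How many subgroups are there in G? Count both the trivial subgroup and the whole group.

|G| = 6, so by Lagrange every subgroup order divides 6. Divisors: 1, 2, 3, 6.
Subgroups by order — order 1: 1; order 2: 3; order 3: 1; order 6: 1.
Total: 1 + 3 + 1 + 1 = 6.

6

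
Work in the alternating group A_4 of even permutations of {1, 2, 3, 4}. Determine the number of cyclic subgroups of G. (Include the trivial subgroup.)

8

A cyclic subgroup of order d is generated by each of its φ(d) elements of order d, so the cyclic subgroups of order d number (#elements of order d)/φ(d).
Cyclic subgroups by order — order 1: 1; order 2: 3; order 3: 4.
Total: 8.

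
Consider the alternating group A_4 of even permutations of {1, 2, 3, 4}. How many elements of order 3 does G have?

The elements of order 3 are: (2 3 4), (2 4 3), (1 2 3), (1 2 4), (1 3 2), (1 3 4), (1 4 2), (1 4 3).
That's 8.

8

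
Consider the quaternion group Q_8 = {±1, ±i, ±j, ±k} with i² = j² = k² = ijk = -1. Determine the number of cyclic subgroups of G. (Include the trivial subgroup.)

5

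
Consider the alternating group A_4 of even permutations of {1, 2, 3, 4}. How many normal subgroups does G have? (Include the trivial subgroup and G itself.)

3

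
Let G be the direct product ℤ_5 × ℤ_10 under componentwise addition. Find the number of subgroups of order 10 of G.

6

|G| = 50 and 10 | 50, so subgroups of order 10 are possible by Lagrange.
The subgroups of order 10 are: {(0,0), (0,1), (0,2), (0,3), (0,4), (0,5), (0,6), (0,7), (0,8), (0,9)}; {(0,0), (0,5), (1,0), (1,5), (2,0), (2,5), (3,0), (3,5), (4,0), (4,5)}; {(0,0), (0,5), (1,1), (1,6), (2,2), (2,7), (3,3), (3,8), (4,4), (4,9)}; {(0,0), (0,5), (1,2), (1,7), (2,4), (2,9), (3,1), (3,6), (4,3), (4,8)}; … (6 in all).
So G has 6 subgroups of order 10.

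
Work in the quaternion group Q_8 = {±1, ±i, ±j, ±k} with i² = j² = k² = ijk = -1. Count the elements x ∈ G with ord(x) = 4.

6

The elements of order 4 are: i, -i, j, -j, k, -k.
That's 6.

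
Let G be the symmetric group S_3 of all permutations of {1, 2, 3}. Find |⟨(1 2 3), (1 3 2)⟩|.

3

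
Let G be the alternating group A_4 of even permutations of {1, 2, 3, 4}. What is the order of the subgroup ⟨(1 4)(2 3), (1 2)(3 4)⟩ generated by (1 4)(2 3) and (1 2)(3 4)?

|⟨(1 4)(2 3)⟩| = 2 and |⟨(1 2)(3 4)⟩| = 2, so |H| is a multiple of lcm(2, 2) = 2 and divides |G| = 12.
Closing under the operation: H = {e, (1 2)(3 4), (1 3)(2 4), (1 4)(2 3)}, so |H| = 4.

4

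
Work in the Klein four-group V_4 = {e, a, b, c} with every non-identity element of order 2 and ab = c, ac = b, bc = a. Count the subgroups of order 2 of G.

|G| = 4 and 2 | 4, so subgroups of order 2 are possible by Lagrange.
The subgroups of order 2 are: {e, a}; {e, b}; {e, c}.
So G has 3 subgroups of order 2.

3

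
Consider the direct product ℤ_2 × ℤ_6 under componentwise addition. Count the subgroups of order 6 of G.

3

|G| = 12 and 6 | 12, so subgroups of order 6 are possible by Lagrange.
The subgroups of order 6 are: {(0,0), (0,1), (0,2), (0,3), (0,4), (0,5)}; {(0,0), (0,2), (0,4), (1,0), (1,2), (1,4)}; {(0,0), (0,2), (0,4), (1,1), (1,3), (1,5)}.
So G has 3 subgroups of order 6.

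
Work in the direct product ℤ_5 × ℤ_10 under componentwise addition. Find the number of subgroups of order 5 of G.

6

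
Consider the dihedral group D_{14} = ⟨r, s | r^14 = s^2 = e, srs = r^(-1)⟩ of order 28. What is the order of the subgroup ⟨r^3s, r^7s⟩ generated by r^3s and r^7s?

14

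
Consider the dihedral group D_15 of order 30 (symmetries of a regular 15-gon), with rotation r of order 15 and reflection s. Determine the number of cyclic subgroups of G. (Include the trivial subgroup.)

A cyclic subgroup of order d is generated by each of its φ(d) elements of order d, so the cyclic subgroups of order d number (#elements of order d)/φ(d).
Cyclic subgroups by order — order 1: 1; order 2: 15; order 3: 1; order 5: 1; order 15: 1.
Total: 19.

19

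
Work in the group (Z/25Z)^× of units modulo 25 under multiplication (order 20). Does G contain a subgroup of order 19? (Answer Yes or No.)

19 does not divide |G| = 20, so by Lagrange no subgroup of order 19 exists.

No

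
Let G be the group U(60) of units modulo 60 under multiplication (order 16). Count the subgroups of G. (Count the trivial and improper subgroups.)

27

|G| = 16, so by Lagrange every subgroup order divides 16. Divisors: 1, 2, 4, 8, 16.
Subgroups by order — order 1: 1; order 2: 7; order 4: 11; order 8: 7; order 16: 1.
Total: 1 + 7 + 11 + 7 + 1 = 27.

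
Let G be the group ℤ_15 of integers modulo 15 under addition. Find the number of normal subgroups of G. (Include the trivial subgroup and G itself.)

G is abelian, so every subgroup is normal.
G has 4 subgroups in total, hence 4 normal subgroups.

4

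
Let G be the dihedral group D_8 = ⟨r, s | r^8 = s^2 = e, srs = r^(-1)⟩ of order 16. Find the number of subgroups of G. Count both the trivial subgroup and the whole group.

19

|G| = 16, so by Lagrange every subgroup order divides 16. Divisors: 1, 2, 4, 8, 16.
Subgroups by order — order 1: 1; order 2: 9; order 4: 5; order 8: 3; order 16: 1.
Total: 1 + 9 + 5 + 3 + 1 = 19.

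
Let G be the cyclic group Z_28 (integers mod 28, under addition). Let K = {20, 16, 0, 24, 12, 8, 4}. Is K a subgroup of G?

|K| = 7 divides |G| = 28, consistent with Lagrange.
K contains the identity, every element's inverse is in K, and K is closed under +: it is a subgroup.
In fact K = ⟨16⟩.

Yes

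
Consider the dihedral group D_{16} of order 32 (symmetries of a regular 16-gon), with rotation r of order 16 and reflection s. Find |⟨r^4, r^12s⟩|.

8

|⟨r^4⟩| = 4 and |⟨r^12s⟩| = 2, so |H| is a multiple of lcm(4, 2) = 4 and divides |G| = 32.
Closing under the operation: H = {e, r^4, r^8, r^12, s, r^4s, r^8s, r^12s}, so |H| = 8.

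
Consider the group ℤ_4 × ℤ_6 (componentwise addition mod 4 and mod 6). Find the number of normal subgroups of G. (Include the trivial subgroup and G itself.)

16

G is abelian, so every subgroup is normal.
G has 16 subgroups in total, hence 16 normal subgroups.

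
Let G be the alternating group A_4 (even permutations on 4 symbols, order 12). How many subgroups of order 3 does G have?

|G| = 12 and 3 | 12, so subgroups of order 3 are possible by Lagrange.
The subgroups of order 3 are: {e, (1 2 3), (1 3 2)}; {e, (1 2 4), (1 4 2)}; {e, (1 3 4), (1 4 3)}; {e, (2 3 4), (2 4 3)}.
So G has 4 subgroups of order 3.

4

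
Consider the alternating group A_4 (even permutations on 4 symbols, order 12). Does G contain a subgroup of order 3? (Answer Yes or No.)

3 | 12. A subgroup of order 3 is {e, (1 2 3), (1 3 2)}.

Yes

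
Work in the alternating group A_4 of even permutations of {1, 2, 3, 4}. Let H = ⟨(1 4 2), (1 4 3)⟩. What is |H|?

|⟨(1 4 2)⟩| = 3 and |⟨(1 4 3)⟩| = 3, so |H| is a multiple of lcm(3, 3) = 3 and divides |G| = 12.
Closing {(1 4 2), (1 4 3)} under the group operation gives all of G, so |H| = 12.

12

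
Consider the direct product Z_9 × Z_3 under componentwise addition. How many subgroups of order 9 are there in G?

4

|G| = 27 and 9 | 27, so subgroups of order 9 are possible by Lagrange.
The subgroups of order 9 are: {(0,0), (0,1), (0,2), (3,0), (3,1), (3,2), (6,0), (6,1), (6,2)}; {(0,0), (1,0), (2,0), (3,0), (4,0), (5,0), (6,0), (7,0), (8,0)}; {(0,0), (1,1), (2,2), (3,0), (4,1), (5,2), (6,0), (7,1), (8,2)}; {(0,0), (1,2), (2,1), (3,0), (4,2), (5,1), (6,0), (7,2), (8,1)}.
So G has 4 subgroups of order 9.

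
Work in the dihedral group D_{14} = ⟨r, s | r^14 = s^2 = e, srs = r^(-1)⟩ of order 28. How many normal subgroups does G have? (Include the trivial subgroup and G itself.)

7

G has 28 subgroups. Checking conjugation-invariance by order — order 1: 1/1 normal; order 2: 1/15 normal; order 4: 0/7 normal; order 7: 1/1 normal; order 14: 3/3 normal; order 28: 1/1 normal.
Total normal subgroups: 7.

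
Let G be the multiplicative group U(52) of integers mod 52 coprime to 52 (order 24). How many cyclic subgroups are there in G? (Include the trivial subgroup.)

12

A cyclic subgroup of order d is generated by each of its φ(d) elements of order d, so the cyclic subgroups of order d number (#elements of order d)/φ(d).
Cyclic subgroups by order — order 1: 1; order 2: 3; order 3: 1; order 4: 2; order 6: 3; order 12: 2.
Total: 12.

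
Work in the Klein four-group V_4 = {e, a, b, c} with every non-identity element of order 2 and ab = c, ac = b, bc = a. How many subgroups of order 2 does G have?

|G| = 4 and 2 | 4, so subgroups of order 2 are possible by Lagrange.
The subgroups of order 2 are: {e, a}; {e, b}; {e, c}.
So G has 3 subgroups of order 2.

3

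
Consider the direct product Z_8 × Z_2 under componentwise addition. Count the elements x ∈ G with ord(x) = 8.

8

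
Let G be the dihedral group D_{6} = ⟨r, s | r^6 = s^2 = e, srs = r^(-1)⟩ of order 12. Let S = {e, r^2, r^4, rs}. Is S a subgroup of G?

Closure fails: r^4 · rs = r^5s ∉ S. So S is not a subgroup.

No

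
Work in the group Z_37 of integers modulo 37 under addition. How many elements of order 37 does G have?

36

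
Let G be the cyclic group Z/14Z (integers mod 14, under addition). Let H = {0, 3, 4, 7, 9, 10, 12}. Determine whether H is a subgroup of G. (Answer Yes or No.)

3 ∈ H but its inverse 11 ∉ H, so H is not a subgroup.

No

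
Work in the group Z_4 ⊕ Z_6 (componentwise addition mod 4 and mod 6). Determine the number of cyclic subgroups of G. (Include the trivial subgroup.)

12

Each element a generates a cyclic subgroup ⟨a⟩; distinct elements may generate the same one (a cyclic group of order d has φ(d) generators).
Cyclic subgroups by order — order 1: 1; order 2: 3; order 3: 1; order 4: 2; order 6: 3; order 12: 2.
Total: 12.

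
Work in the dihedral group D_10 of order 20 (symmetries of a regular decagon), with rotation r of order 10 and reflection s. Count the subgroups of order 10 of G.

3

|G| = 20 and 10 | 20, so subgroups of order 10 are possible by Lagrange.
The subgroups of order 10 are: {e, r, r^2, r^3, r^4, r^5, r^6, r^7, r^8, r^9}; {e, r^2, r^4, r^6, r^8, s, r^2s, r^4s, r^6s, r^8s}; {e, r^2, r^4, r^6, r^8, rs, r^3s, r^5s, r^7s, r^9s}.
So G has 3 subgroups of order 10.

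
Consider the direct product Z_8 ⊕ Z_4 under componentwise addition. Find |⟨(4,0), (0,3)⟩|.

|⟨(4,0)⟩| = 2 and |⟨(0,3)⟩| = 4, so |H| is a multiple of lcm(2, 4) = 4 and divides |G| = 32.
Closing under the operation: H = {(0,0), (0,1), (0,2), (0,3), (4,0), (4,1), (4,2), (4,3)}, so |H| = 8.

8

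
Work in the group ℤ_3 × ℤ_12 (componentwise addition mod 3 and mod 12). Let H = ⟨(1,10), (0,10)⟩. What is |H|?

|⟨(1,10)⟩| = 6 and |⟨(0,10)⟩| = 6, so |H| is a multiple of lcm(6, 6) = 6 and divides |G| = 36.
Closing under the operation: H = {(0,0), (0,2), (0,4), (0,6), (0,8), (0,10), (1,0), (1,2), (1,4), (1,6), (1,8), (1,10), (2,0), (2,2), (2,4), (2,6), (2,8), (2,10)}, so |H| = 18.

18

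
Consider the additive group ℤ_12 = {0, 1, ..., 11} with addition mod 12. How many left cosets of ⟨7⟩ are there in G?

1

|⟨7⟩| = 12 and |G| = 12.
By Lagrange, [G : H] = |G|/|H| = 12/12 = 1.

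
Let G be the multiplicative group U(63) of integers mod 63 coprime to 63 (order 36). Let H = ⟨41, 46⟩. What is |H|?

18

|⟨41⟩| = 6 and |⟨46⟩| = 3, so |H| is a multiple of lcm(6, 3) = 6 and divides |G| = 36.
Closing under the operation: H = {1, 4, 5, 16, 17, 20, 22, 25, 26, 37, 38, 41, 43, 46, 47, 58, 59, 62}, so |H| = 18.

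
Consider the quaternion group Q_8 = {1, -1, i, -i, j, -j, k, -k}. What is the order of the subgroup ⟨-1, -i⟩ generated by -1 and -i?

4

|⟨-1⟩| = 2 and |⟨-i⟩| = 4, so |H| is a multiple of lcm(2, 4) = 4 and divides |G| = 8.
Closing under the operation: H = {1, -1, i, -i}, so |H| = 4.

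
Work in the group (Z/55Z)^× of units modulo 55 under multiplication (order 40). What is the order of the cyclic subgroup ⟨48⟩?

20

Compute successive powers of 48 mod 55: 48, 49, 42, 36, 23, 4, 27, 31, …; 48^20 ≡ 1 (mod 55).
So |⟨48⟩| = 20.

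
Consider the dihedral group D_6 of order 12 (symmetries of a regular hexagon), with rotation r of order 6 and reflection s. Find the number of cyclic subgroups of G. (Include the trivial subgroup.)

A cyclic subgroup of order d is generated by each of its φ(d) elements of order d, so the cyclic subgroups of order d number (#elements of order d)/φ(d).
Cyclic subgroups by order — order 1: 1; order 2: 7; order 3: 1; order 6: 1.
Total: 10.

10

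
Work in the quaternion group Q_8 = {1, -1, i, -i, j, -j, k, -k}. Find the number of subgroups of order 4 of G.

3

|G| = 8 and 4 | 8, so subgroups of order 4 are possible by Lagrange.
The subgroups of order 4 are: {1, -1, i, -i}; {1, -1, j, -j}; {1, -1, k, -k}.
So G has 3 subgroups of order 4.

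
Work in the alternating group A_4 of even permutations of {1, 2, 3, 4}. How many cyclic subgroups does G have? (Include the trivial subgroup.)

A cyclic subgroup of order d is generated by each of its φ(d) elements of order d, so the cyclic subgroups of order d number (#elements of order d)/φ(d).
Cyclic subgroups by order — order 1: 1; order 2: 3; order 3: 4.
Total: 8.

8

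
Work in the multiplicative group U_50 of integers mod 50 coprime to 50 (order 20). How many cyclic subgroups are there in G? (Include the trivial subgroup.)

6

A cyclic subgroup of order d is generated by each of its φ(d) elements of order d, so the cyclic subgroups of order d number (#elements of order d)/φ(d).
Cyclic subgroups by order — order 1: 1; order 2: 1; order 4: 1; order 5: 1; order 10: 1; order 20: 1.
Total: 6.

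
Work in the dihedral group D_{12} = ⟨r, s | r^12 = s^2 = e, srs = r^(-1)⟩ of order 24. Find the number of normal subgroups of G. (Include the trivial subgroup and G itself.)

G has 34 subgroups. Checking conjugation-invariance by order — order 1: 1/1 normal; order 2: 1/13 normal; order 3: 1/1 normal; order 4: 1/7 normal; order 6: 1/5 normal; order 8: 0/3 normal; order 12: 3/3 normal; order 24: 1/1 normal.
Total normal subgroups: 9.

9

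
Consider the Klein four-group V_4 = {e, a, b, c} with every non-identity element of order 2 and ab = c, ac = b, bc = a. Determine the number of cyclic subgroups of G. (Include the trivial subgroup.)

Each element a generates a cyclic subgroup ⟨a⟩; distinct elements may generate the same one (a cyclic group of order d has φ(d) generators).
Cyclic subgroups by order — order 1: 1; order 2: 3.
Total: 4.

4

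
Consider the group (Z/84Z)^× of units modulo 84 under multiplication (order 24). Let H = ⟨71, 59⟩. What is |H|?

|⟨71⟩| = 2 and |⟨59⟩| = 6, so |H| is a multiple of lcm(2, 6) = 6 and divides |G| = 24.
Closing under the operation: H = {1, 11, 13, 23, 25, 37, 47, 59, 61, 71, 73, 83}, so |H| = 12.

12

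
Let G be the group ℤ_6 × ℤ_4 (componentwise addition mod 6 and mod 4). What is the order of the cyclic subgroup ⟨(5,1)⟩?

12

The order of (5,1) in Z_6 × Z_4 is lcm(ord(5) in Z_6, ord(1) in Z_4).
ord(5) = 6 and ord(1) = 4, so |⟨(5,1)⟩| = lcm(6, 4) = 12.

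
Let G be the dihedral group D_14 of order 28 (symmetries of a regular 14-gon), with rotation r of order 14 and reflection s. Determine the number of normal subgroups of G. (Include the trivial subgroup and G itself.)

7

G has 28 subgroups. Checking conjugation-invariance by order — order 1: 1/1 normal; order 2: 1/15 normal; order 4: 0/7 normal; order 7: 1/1 normal; order 14: 3/3 normal; order 28: 1/1 normal.
Total normal subgroups: 7.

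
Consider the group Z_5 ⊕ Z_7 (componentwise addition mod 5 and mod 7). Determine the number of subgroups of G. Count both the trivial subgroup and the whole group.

|G| = 35, so by Lagrange every subgroup order divides 35. Divisors: 1, 5, 7, 35.
Subgroups by order — order 1: 1; order 5: 1; order 7: 1; order 35: 1.
Total: 1 + 1 + 1 + 1 = 4.

4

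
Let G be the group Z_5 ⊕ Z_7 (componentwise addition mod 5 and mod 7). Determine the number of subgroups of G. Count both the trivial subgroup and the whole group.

|G| = 35, so by Lagrange every subgroup order divides 35. Divisors: 1, 5, 7, 35.
Subgroups by order — order 1: 1; order 5: 1; order 7: 1; order 35: 1.
Total: 1 + 1 + 1 + 1 = 4.

4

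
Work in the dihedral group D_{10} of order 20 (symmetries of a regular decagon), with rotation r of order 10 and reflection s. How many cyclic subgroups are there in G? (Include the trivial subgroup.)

14

Each element a generates a cyclic subgroup ⟨a⟩; distinct elements may generate the same one (a cyclic group of order d has φ(d) generators).
Cyclic subgroups by order — order 1: 1; order 2: 11; order 5: 1; order 10: 1.
Total: 14.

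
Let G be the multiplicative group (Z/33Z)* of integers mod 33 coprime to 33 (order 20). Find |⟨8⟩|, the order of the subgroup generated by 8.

10

Compute successive powers of 8 mod 33: 8, 31, 17, 4, 32, 25, 2, 16, …; 8^10 ≡ 1 (mod 33).
So |⟨8⟩| = 10.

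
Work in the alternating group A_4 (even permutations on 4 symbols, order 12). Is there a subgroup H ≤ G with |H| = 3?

Yes

3 | 12. A subgroup of order 3 is {e, (1 2 3), (1 3 2)}.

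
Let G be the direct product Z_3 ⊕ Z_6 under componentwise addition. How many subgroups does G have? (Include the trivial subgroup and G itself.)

|G| = 18, so by Lagrange every subgroup order divides 18. Divisors: 1, 2, 3, 6, 9, 18.
Subgroups by order — order 1: 1; order 2: 1; order 3: 4; order 6: 4; order 9: 1; order 18: 1.
Total: 1 + 1 + 4 + 4 + 1 + 1 = 12.

12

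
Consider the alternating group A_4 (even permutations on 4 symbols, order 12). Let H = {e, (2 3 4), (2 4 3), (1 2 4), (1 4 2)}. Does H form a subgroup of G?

No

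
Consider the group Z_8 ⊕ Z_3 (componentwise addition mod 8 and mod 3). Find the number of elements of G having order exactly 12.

An element (a,b) has order lcm(ord(a), ord(b)); count pairs with lcm equal to 12.
Enumerating gives 4 such elements.

4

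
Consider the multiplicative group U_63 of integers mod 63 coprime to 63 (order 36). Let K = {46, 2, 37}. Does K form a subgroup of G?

No

The identity 1 ∉ K, so K is not a subgroup.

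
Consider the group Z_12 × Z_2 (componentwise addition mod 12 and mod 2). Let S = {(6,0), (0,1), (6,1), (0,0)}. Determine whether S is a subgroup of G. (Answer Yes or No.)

|S| = 4 divides |G| = 24, consistent with Lagrange.
S contains the identity, every element's inverse is in S, and S is closed under +: it is a subgroup.

Yes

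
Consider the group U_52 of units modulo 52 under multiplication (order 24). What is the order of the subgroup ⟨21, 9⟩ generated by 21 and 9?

12

|⟨21⟩| = 4 and |⟨9⟩| = 3, so |H| is a multiple of lcm(4, 3) = 12 and divides |G| = 24.
Closing under the operation: H = {1, 5, 9, 17, 21, 25, 29, 33, 37, 41, 45, 49}, so |H| = 12.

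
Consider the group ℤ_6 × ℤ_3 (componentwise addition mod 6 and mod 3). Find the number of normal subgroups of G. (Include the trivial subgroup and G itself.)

12

G is abelian, so every subgroup is normal.
G has 12 subgroups in total, hence 12 normal subgroups.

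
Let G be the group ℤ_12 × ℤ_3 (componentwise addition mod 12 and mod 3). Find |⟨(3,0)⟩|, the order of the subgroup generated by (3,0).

4

The order of (3,0) in Z_12 × Z_3 is lcm(ord(3) in Z_12, ord(0) in Z_3).
ord(3) = 4 and ord(0) = 1, so |⟨(3,0)⟩| = lcm(4, 1) = 4.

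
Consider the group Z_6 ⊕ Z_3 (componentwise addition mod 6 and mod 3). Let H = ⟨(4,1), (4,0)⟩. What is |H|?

|⟨(4,1)⟩| = 3 and |⟨(4,0)⟩| = 3, so |H| is a multiple of lcm(3, 3) = 3 and divides |G| = 18.
Closing under the operation: H = {(0,0), (0,1), (0,2), (2,0), (2,1), (2,2), (4,0), (4,1), (4,2)}, so |H| = 9.

9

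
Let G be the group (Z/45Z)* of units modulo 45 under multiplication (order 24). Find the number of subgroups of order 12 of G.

|G| = 24 and 12 | 24, so subgroups of order 12 are possible by Lagrange.
The subgroups of order 12 are: {1, 4, 11, 14, 16, 19, 26, 29, 31, 34, 41, 44}; {1, 4, 7, 13, 16, 19, 22, 28, 31, 34, 37, 43}; {1, 2, 4, 8, 16, 17, 19, 23, 31, 32, 34, 38}.
So G has 3 subgroups of order 12.

3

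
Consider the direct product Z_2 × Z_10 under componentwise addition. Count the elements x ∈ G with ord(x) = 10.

12

An element (a,b) has order lcm(ord(a), ord(b)); count pairs with lcm equal to 10.
Enumerating gives 12 such elements.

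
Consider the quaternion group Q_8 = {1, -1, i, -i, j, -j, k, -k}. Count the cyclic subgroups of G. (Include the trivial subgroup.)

5

A cyclic subgroup of order d is generated by each of its φ(d) elements of order d, so the cyclic subgroups of order d number (#elements of order d)/φ(d).
Cyclic subgroups by order — order 1: 1; order 2: 1; order 4: 3.
Total: 5.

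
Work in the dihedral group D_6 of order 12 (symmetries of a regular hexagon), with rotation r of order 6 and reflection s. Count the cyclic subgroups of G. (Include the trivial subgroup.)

10

Group the elements of G by the cyclic subgroup they generate; each cyclic subgroup of order d accounts for φ(d) elements.
Cyclic subgroups by order — order 1: 1; order 2: 7; order 3: 1; order 6: 1.
Total: 10.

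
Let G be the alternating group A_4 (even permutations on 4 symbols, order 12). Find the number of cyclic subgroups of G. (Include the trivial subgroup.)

Group the elements of G by the cyclic subgroup they generate; each cyclic subgroup of order d accounts for φ(d) elements.
Cyclic subgroups by order — order 1: 1; order 2: 3; order 3: 4.
Total: 8.

8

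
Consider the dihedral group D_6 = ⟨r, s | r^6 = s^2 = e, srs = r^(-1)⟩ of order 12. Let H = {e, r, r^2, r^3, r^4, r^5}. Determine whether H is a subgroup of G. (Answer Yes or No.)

|H| = 6 divides |G| = 12, consistent with Lagrange.
H contains the identity, every element's inverse is in H, and H is closed under ·: it is a subgroup.
In fact H = ⟨r^5⟩.

Yes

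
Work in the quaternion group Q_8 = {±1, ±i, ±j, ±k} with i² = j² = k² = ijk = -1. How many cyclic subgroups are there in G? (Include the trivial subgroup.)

5

Each element a generates a cyclic subgroup ⟨a⟩; distinct elements may generate the same one (a cyclic group of order d has φ(d) generators).
Cyclic subgroups by order — order 1: 1; order 2: 1; order 4: 3.
Total: 5.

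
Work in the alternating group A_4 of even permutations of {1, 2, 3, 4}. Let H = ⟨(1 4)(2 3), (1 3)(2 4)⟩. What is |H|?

|⟨(1 4)(2 3)⟩| = 2 and |⟨(1 3)(2 4)⟩| = 2, so |H| is a multiple of lcm(2, 2) = 2 and divides |G| = 12.
Closing under the operation: H = {e, (1 2)(3 4), (1 3)(2 4), (1 4)(2 3)}, so |H| = 4.

4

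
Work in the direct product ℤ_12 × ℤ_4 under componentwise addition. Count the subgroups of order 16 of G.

1

|G| = 48 and 16 | 48, so subgroups of order 16 are possible by Lagrange.
The subgroups of order 16 are: {(0,0), (0,1), (0,2), (0,3), (3,0), (3,1), (3,2), (3,3), (6,0), (6,1), (6,2), (6,3), (9,0), (9,1), (9,2), (9,3)}.
So G has 1 subgroup of order 16.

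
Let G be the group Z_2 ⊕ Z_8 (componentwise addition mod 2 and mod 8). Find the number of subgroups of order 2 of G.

3

|G| = 16 and 2 | 16, so subgroups of order 2 are possible by Lagrange.
The subgroups of order 2 are: {(0,0), (0,4)}; {(0,0), (1,0)}; {(0,0), (1,4)}.
So G has 3 subgroups of order 2.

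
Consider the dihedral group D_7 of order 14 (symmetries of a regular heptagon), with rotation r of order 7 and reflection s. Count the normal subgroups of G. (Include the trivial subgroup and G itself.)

G has 10 subgroups. Checking conjugation-invariance by order — order 1: 1/1 normal; order 2: 0/7 normal; order 7: 1/1 normal; order 14: 1/1 normal.
Total normal subgroups: 3.

3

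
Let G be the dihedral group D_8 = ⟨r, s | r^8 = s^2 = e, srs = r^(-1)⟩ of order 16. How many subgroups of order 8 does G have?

3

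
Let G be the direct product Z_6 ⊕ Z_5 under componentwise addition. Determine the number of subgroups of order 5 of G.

|G| = 30 and 5 | 30, so subgroups of order 5 are possible by Lagrange.
The subgroups of order 5 are: {(0,0), (0,1), (0,2), (0,3), (0,4)}.
So G has 1 subgroup of order 5.

1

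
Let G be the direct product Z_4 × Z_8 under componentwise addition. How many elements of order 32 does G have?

0

An element (a,b) has order lcm(ord(a), ord(b)); count pairs with lcm equal to 32.
Enumerating gives 0 such elements.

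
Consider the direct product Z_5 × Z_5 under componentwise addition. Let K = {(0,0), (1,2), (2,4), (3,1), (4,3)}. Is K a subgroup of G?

Yes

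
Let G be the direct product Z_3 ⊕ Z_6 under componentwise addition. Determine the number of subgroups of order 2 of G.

|G| = 18 and 2 | 18, so subgroups of order 2 are possible by Lagrange.
The subgroups of order 2 are: {(0,0), (0,3)}.
So G has 1 subgroup of order 2.

1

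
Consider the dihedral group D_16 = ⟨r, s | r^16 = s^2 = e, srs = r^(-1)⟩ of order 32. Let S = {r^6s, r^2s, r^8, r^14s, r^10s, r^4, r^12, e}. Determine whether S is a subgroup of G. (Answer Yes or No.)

Yes

|S| = 8 divides |G| = 32, consistent with Lagrange.
S contains the identity, every element's inverse is in S, and S is closed under ·: it is a subgroup.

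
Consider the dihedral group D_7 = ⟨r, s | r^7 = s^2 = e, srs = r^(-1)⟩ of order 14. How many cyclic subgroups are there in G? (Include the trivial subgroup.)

A cyclic subgroup of order d is generated by each of its φ(d) elements of order d, so the cyclic subgroups of order d number (#elements of order d)/φ(d).
Cyclic subgroups by order — order 1: 1; order 2: 7; order 7: 1.
Total: 9.

9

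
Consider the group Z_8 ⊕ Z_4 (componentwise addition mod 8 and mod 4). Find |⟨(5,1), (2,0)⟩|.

16

|⟨(5,1)⟩| = 8 and |⟨(2,0)⟩| = 4, so |H| is a multiple of lcm(8, 4) = 8 and divides |G| = 32.
Closing under the operation: H = {(0,0), (0,2), (1,1), (1,3), (2,0), (2,2), (3,1), (3,3), (4,0), (4,2), (5,1), (5,3), (6,0), (6,2), (7,1), (7,3)}, so |H| = 16.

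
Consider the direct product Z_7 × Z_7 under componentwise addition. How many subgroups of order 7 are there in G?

|G| = 49 and 7 | 49, so subgroups of order 7 are possible by Lagrange.
The subgroups of order 7 are: {(0,0), (0,1), (0,2), (0,3), (0,4), (0,5), (0,6)}; {(0,0), (1,0), (2,0), (3,0), (4,0), (5,0), (6,0)}; {(0,0), (1,1), (2,2), (3,3), (4,4), (5,5), (6,6)}; {(0,0), (1,2), (2,4), (3,6), (4,1), (5,3), (6,5)}; … (8 in all).
So G has 8 subgroups of order 7.

8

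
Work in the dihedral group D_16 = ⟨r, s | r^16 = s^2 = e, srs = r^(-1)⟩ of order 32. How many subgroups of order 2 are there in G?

|G| = 32 and 2 | 32, so subgroups of order 2 are possible by Lagrange.
The subgroups of order 2 are: {e, r^10s}; {e, r^11s}; {e, r^12s}; {e, r^13s}; … (17 in all).
So G has 17 subgroups of order 2.

17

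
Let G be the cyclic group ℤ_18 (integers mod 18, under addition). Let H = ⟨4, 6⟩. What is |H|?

|⟨4⟩| = 9 and |⟨6⟩| = 3, so |H| is a multiple of lcm(9, 3) = 9 and divides |G| = 18.
Closing under the operation: H = {0, 2, 4, 6, 8, 10, 12, 14, 16}, so |H| = 9.

9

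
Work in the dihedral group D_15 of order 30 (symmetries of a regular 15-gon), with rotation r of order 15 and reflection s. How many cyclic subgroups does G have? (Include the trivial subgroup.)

19

Group the elements of G by the cyclic subgroup they generate; each cyclic subgroup of order d accounts for φ(d) elements.
Cyclic subgroups by order — order 1: 1; order 2: 15; order 3: 1; order 5: 1; order 15: 1.
Total: 19.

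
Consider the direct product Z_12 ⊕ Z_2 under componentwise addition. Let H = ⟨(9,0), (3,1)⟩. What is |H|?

8

|⟨(9,0)⟩| = 4 and |⟨(3,1)⟩| = 4, so |H| is a multiple of lcm(4, 4) = 4 and divides |G| = 24.
Closing under the operation: H = {(0,0), (0,1), (3,0), (3,1), (6,0), (6,1), (9,0), (9,1)}, so |H| = 8.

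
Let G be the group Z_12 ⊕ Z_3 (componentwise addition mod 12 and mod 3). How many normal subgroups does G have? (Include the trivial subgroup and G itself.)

G is abelian, so every subgroup is normal.
G has 18 subgroups in total, hence 18 normal subgroups.

18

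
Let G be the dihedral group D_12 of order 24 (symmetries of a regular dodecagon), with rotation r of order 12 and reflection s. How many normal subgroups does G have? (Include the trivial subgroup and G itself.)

9

G has 34 subgroups. Checking conjugation-invariance by order — order 1: 1/1 normal; order 2: 1/13 normal; order 3: 1/1 normal; order 4: 1/7 normal; order 6: 1/5 normal; order 8: 0/3 normal; order 12: 3/3 normal; order 24: 1/1 normal.
Total normal subgroups: 9.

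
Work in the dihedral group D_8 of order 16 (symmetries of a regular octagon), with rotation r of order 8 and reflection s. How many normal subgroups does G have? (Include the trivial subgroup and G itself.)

G has 19 subgroups. Checking conjugation-invariance by order — order 1: 1/1 normal; order 2: 1/9 normal; order 4: 1/5 normal; order 8: 3/3 normal; order 16: 1/1 normal.
Total normal subgroups: 7.

7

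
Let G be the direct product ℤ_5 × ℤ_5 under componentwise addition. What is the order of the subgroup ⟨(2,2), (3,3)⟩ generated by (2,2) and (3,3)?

|⟨(2,2)⟩| = 5 and |⟨(3,3)⟩| = 5, so |H| is a multiple of lcm(5, 5) = 5 and divides |G| = 25.
Closing under the operation: H = {(0,0), (1,1), (2,2), (3,3), (4,4)}, so |H| = 5.

5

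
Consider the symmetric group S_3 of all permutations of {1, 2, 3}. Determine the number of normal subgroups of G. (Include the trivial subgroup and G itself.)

G has 6 subgroups. Checking conjugation-invariance by order — order 1: 1/1 normal; order 2: 0/3 normal; order 3: 1/1 normal; order 6: 1/1 normal.
Total normal subgroups: 3.

3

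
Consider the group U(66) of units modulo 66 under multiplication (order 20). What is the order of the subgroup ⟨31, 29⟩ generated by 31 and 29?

10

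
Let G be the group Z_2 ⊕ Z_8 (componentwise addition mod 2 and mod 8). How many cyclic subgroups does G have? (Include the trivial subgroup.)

8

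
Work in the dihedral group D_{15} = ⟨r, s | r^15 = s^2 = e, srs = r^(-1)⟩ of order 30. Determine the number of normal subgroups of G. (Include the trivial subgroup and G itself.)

5

G has 28 subgroups. Checking conjugation-invariance by order — order 1: 1/1 normal; order 2: 0/15 normal; order 3: 1/1 normal; order 5: 1/1 normal; order 6: 0/5 normal; order 10: 0/3 normal; order 15: 1/1 normal; order 30: 1/1 normal.
Total normal subgroups: 5.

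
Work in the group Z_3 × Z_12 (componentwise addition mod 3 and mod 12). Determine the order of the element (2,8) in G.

3

The order of (2,8) in Z_3 × Z_12 is lcm(ord(2) in Z_3, ord(8) in Z_12).
ord(2) = 3 and ord(8) = 3, so |⟨(2,8)⟩| = lcm(3, 3) = 3.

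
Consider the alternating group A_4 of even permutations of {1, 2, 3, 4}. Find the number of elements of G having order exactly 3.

The elements of order 3 are: (2 3 4), (2 4 3), (1 2 3), (1 2 4), (1 3 2), (1 3 4), (1 4 2), (1 4 3).
That's 8.

8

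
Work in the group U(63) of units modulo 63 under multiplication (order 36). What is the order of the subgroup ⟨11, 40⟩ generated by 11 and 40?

12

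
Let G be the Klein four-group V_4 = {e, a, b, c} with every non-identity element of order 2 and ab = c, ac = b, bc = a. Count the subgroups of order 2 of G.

|G| = 4 and 2 | 4, so subgroups of order 2 are possible by Lagrange.
The subgroups of order 2 are: {e, a}; {e, b}; {e, c}.
So G has 3 subgroups of order 2.

3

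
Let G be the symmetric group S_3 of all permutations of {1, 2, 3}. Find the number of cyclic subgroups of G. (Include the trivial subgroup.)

Group the elements of G by the cyclic subgroup they generate; each cyclic subgroup of order d accounts for φ(d) elements.
Cyclic subgroups by order — order 1: 1; order 2: 3; order 3: 1.
Total: 5.

5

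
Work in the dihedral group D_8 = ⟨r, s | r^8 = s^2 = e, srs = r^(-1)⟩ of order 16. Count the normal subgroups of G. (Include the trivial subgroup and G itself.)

7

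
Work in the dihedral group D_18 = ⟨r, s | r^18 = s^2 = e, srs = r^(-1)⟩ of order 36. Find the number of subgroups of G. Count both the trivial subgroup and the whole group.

|G| = 36, so by Lagrange every subgroup order divides 36. Divisors: 1, 2, 3, 4, 6, 9, 12, 18, 36.
Subgroups by order — order 1: 1; order 2: 19; order 3: 1; order 4: 9; order 6: 7; order 9: 1; order 12: 3; order 18: 3; order 36: 1.
Total: 1 + 19 + 1 + 9 + 7 + 1 + 3 + 3 + 1 = 45.

45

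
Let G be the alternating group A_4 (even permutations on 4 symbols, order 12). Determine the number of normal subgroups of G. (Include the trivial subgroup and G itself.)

3

G has 10 subgroups. Checking conjugation-invariance by order — order 1: 1/1 normal; order 2: 0/3 normal; order 3: 0/4 normal; order 4: 1/1 normal; order 12: 1/1 normal.
Total normal subgroups: 3.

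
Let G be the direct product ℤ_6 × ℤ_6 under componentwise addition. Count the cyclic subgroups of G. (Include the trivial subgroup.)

Each element a generates a cyclic subgroup ⟨a⟩; distinct elements may generate the same one (a cyclic group of order d has φ(d) generators).
Cyclic subgroups by order — order 1: 1; order 2: 3; order 3: 4; order 6: 12.
Total: 20.

20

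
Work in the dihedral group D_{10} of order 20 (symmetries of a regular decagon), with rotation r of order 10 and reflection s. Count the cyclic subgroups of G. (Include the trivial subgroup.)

14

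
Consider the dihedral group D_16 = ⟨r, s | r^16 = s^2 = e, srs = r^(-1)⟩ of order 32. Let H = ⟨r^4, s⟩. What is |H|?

|⟨r^4⟩| = 4 and |⟨s⟩| = 2, so |H| is a multiple of lcm(4, 2) = 4 and divides |G| = 32.
Closing under the operation: H = {e, r^4, r^8, r^12, s, r^4s, r^8s, r^12s}, so |H| = 8.

8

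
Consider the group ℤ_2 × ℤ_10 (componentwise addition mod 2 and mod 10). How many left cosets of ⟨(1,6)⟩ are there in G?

2

|⟨(1,6)⟩| = 10 and |G| = 20.
By Lagrange, [G : H] = |G|/|H| = 20/10 = 2.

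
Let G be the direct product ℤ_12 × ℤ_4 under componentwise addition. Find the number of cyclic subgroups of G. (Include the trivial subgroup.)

Each element a generates a cyclic subgroup ⟨a⟩; distinct elements may generate the same one (a cyclic group of order d has φ(d) generators).
Cyclic subgroups by order — order 1: 1; order 2: 3; order 3: 1; order 4: 6; order 6: 3; order 12: 6.
Total: 20.

20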